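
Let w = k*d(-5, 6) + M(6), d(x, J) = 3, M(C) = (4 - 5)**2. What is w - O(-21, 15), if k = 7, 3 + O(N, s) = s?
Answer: 10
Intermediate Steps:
M(C) = 1 (M(C) = (-1)**2 = 1)
O(N, s) = -3 + s
w = 22 (w = 7*3 + 1 = 21 + 1 = 22)
w - O(-21, 15) = 22 - (-3 + 15) = 22 - 1*12 = 22 - 12 = 10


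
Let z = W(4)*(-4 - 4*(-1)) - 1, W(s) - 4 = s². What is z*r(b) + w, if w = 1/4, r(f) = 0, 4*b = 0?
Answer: ¼ ≈ 0.25000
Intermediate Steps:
b = 0 (b = (¼)*0 = 0)
W(s) = 4 + s²
z = -1 (z = (4 + 4²)*(-4 - 4*(-1)) - 1 = (4 + 16)*(-4 + 4) - 1 = 20*0 - 1 = 0 - 1 = -1)
w = ¼ ≈ 0.25000
z*r(b) + w = -1*0 + ¼ = 0 + ¼ = ¼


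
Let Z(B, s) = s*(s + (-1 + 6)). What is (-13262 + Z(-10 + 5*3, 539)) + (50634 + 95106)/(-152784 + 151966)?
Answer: 114428316/409 ≈ 2.7978e+5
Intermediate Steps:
Z(B, s) = s*(5 + s) (Z(B, s) = s*(s + 5) = s*(5 + s))
(-13262 + Z(-10 + 5*3, 539)) + (50634 + 95106)/(-152784 + 151966) = (-13262 + 539*(5 + 539)) + (50634 + 95106)/(-152784 + 151966) = (-13262 + 539*544) + 145740/(-818) = (-13262 + 293216) + 145740*(-1/818) = 279954 - 72870/409 = 114428316/409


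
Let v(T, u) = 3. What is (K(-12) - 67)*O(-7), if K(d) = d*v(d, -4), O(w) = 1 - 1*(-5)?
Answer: -618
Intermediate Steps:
O(w) = 6 (O(w) = 1 + 5 = 6)
K(d) = 3*d (K(d) = d*3 = 3*d)
(K(-12) - 67)*O(-7) = (3*(-12) - 67)*6 = (-36 - 67)*6 = -103*6 = -618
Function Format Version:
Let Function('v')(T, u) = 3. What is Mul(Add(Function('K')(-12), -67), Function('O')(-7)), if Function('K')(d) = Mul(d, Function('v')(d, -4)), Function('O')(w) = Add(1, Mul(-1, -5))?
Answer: -618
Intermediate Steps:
Function('O')(w) = 6 (Function('O')(w) = Add(1, 5) = 6)
Function('K')(d) = Mul(3, d) (Function('K')(d) = Mul(d, 3) = Mul(3, d))
Mul(Add(Function('K')(-12), -67), Function('O')(-7)) = Mul(Add(Mul(3, -12), -67), 6) = Mul(Add(-36, -67), 6) = Mul(-103, 6) = -618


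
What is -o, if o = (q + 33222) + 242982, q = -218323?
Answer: -57881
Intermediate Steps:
o = 57881 (o = (-218323 + 33222) + 242982 = -185101 + 242982 = 57881)
-o = -1*57881 = -57881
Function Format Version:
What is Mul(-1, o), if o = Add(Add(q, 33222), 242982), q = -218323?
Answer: -57881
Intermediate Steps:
o = 57881 (o = Add(Add(-218323, 33222), 242982) = Add(-185101, 242982) = 57881)
Mul(-1, o) = Mul(-1, 57881) = -57881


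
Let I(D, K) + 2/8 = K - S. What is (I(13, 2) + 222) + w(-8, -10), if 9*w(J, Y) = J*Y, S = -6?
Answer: 8591/36 ≈ 238.64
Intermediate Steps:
w(J, Y) = J*Y/9 (w(J, Y) = (J*Y)/9 = J*Y/9)
I(D, K) = 23/4 + K (I(D, K) = -¼ + (K - 1*(-6)) = -¼ + (K + 6) = -¼ + (6 + K) = 23/4 + K)
(I(13, 2) + 222) + w(-8, -10) = ((23/4 + 2) + 222) + (⅑)*(-8)*(-10) = (31/4 + 222) + 80/9 = 919/4 + 80/9 = 8591/36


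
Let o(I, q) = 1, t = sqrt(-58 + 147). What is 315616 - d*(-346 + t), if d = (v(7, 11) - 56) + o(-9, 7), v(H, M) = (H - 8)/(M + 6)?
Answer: 5041616/17 + 936*sqrt(89)/17 ≈ 2.9709e+5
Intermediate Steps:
v(H, M) = (-8 + H)/(6 + M)
t = sqrt(89) ≈ 9.4340
d = -936/17 (d = ((-8 + 7)/(6 + 11) - 56) + 1 = (-1/17 - 56) + 1 = -953/17 + 1 = -936/17 ≈ -55.059)
315616 - d*(-346 + t) = 315616 - (-936)*(-346 + sqrt(89))/17 = 315616 - (323856/17 - 936*sqrt(89)/17) = 315616 + (-323856/17 + 936*sqrt(89)/17) = 5041616/17 + 936*sqrt(89)/17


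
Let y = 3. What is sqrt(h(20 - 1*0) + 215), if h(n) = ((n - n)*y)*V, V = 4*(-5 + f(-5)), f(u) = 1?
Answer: sqrt(215) ≈ 14.663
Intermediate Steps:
V = -16 (V = 4*(-5 + 1) = 4*(-4) = -16)
h(n) = 0 (h(n) = ((n - n)*3)*(-16) = (0*3)*(-16) = 0*(-16) = 0)
sqrt(h(20 - 1*0) + 215) = sqrt(0 + 215) = sqrt(215)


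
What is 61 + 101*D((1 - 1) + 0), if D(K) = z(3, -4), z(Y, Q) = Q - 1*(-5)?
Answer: 162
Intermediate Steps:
z(Y, Q) = 5 + Q (z(Y, Q) = Q + 5 = 5 + Q)
D(K) = 1 (D(K) = 5 - 4 = 1)
61 + 101*D((1 - 1) + 0) = 61 + 101*1 = 61 + 101 = 162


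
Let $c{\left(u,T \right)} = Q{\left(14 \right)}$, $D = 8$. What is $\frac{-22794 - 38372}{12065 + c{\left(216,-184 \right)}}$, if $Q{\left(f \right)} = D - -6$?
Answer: $- \frac{238}{47} \approx -5.0638$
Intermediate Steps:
$Q{\left(f \right)} = 14$ ($Q{\left(f \right)} = 8 - -6 = 8 + 6 = 14$)
$c{\left(u,T \right)} = 14$
$\frac{-22794 - 38372}{12065 + c{\left(216,-184 \right)}} = \frac{-22794 - 38372}{12065 + 14} = - \frac{61166}{12079} = \left(-61166\right) \frac{1}{12079} = - \frac{238}{47}$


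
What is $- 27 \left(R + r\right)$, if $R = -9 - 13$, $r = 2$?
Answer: $540$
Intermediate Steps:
$R = -22$ ($R = -9 - 13 = -22$)
$- 27 \left(R + r\right) = - 27 \left(-22 + 2\right) = \left(-27\right) \left(-20\right) = 540$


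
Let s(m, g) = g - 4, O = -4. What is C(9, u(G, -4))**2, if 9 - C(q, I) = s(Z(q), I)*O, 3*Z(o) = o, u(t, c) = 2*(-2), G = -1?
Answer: 529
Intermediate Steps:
u(t, c) = -4
Z(o) = o/3
s(m, g) = -4 + g
C(q, I) = -7 + 4*I (C(q, I) = 9 - (-4 + I)*(-4) = 9 - (16 - 4*I) = 9 + (-16 + 4*I) = -7 + 4*I)
C(9, u(G, -4))**2 = (-7 + 4*(-4))**2 = (-7 - 16)**2 = (-23)**2 = 529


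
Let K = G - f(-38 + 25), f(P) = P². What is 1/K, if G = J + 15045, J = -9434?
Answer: 1/5442 ≈ 0.00018376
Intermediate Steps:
G = 5611 (G = -9434 + 15045 = 5611)
K = 5442 (K = 5611 - (-38 + 25)² = 5611 - 1*(-13)² = 5611 - 1*169 = 5611 - 169 = 5442)
1/K = 1/5442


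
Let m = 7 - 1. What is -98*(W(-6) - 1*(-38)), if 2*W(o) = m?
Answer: -4018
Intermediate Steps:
m = 6
W(o) = 3 (W(o) = (½)*6 = 3)
-98*(W(-6) - 1*(-38)) = -98*(3 - 1*(-38)) = -98*(3 + 38) = -98*41 = -4018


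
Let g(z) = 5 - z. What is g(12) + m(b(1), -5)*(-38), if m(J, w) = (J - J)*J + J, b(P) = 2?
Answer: -83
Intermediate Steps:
m(J, w) = J (m(J, w) = 0*J + J = 0 + J = J)
g(12) + m(b(1), -5)*(-38) = (5 - 1*12) + 2*(-38) = (5 - 12) - 76 = -7 - 76 = -83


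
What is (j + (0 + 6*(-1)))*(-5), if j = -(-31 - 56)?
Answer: -405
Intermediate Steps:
j = 87 (j = -1*(-87) = 87)
(j + (0 + 6*(-1)))*(-5) = (87 + (0 + 6*(-1)))*(-5) = (87 + (0 - 6))*(-5) = (87 - 6)*(-5) = 81*(-5) = -405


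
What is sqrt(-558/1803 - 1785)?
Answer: 3*I*sqrt(71650619)/601 ≈ 42.253*I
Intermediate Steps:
sqrt(-558/1803 - 1785) = sqrt(-558*1/1803 - 1785) = sqrt(-186/601 - 1785) = sqrt(-1072971/601) = 3*I*sqrt(71650619)/601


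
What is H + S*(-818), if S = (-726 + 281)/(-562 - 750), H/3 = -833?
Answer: -1821349/656 ≈ -2776.4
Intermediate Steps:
H = -2499 (H = 3*(-833) = -2499)
S = 445/1312 (S = -445/(-1312) = -445*(-1/1312) = 445/1312 ≈ 0.33918)
H + S*(-818) = -2499 + (445/1312)*(-818) = -2499 - 182005/656 = -1821349/656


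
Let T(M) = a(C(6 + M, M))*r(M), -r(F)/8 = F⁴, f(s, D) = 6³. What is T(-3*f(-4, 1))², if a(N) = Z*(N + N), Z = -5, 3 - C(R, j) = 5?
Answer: 795866110994640088439193600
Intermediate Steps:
C(R, j) = -2 (C(R, j) = 3 - 1*5 = 3 - 5 = -2)
a(N) = -10*N (a(N) = -5*(N + N) = -10*N)
f(s, D) = 216
r(F) = -8*F⁴
T(M) = -160*M⁴ (T(M) = (-10*(-2))*(-8*M⁴) = 20*(-8*M⁴) = -160*M⁴)
T(-3*f(-4, 1))² = (-160*(-3*216)⁴)² = (-160*(-648)⁴)² = (-160*176319369216)² = (-28211099074560)² = 795866110994640088439193600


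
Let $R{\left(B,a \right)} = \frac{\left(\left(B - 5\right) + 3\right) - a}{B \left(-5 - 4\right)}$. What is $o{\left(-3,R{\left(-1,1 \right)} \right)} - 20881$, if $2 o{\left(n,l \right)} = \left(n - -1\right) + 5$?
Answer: $- \frac{41759}{2} \approx -20880.0$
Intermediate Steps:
$R{\left(B,a \right)} = - \frac{-2 + B - a}{9 B}$ ($R{\left(B,a \right)} = \frac{\left(\left(-5 + B\right) + 3\right) - a}{B \left(-9\right)} = \frac{\left(-2 + B\right) - a}{\left(-9\right) B} = \left(-2 + B - a\right) \left(- \frac{1}{9 B}\right) = - \frac{-2 + B - a}{9 B}$)
$o{\left(n,l \right)} = 3 + \frac{n}{2}$ ($o{\left(n,l \right)} = \frac{\left(n - -1\right) + 5}{2} = \frac{\left(n + 1\right) + 5}{2} = \frac{\left(1 + n\right) + 5}{2} = \frac{6 + n}{2} = 3 + \frac{n}{2}$)
$o{\left(-3,R{\left(-1,1 \right)} \right)} - 20881 = \left(3 + \frac{1}{2} \left(-3\right)\right) - 20881 = \left(3 - \frac{3}{2}\right) - 20881 = \frac{3}{2} - 20881 = - \frac{41759}{2}$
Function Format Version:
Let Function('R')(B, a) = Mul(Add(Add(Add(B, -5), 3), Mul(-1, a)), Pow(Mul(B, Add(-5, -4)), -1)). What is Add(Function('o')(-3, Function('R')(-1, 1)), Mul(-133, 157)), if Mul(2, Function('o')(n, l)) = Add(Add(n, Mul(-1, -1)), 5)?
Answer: Rational(-41759, 2) ≈ -20880.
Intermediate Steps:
Function('R')(B, a) = Mul(Rational(-1, 9), Pow(B, -1), Add(-2, B, Mul(-1, a))) (Function('R')(B, a) = Mul(Add(Add(Add(-5, B), 3), Mul(-1, a)), Pow(Mul(B, -9), -1)) = Mul(Add(Add(-2, B), Mul(-1, a)), Pow(Mul(-9, B), -1)) = Mul(Add(-2, B, Mul(-1, a)), Mul(Rational(-1, 9), Pow(B, -1))) = Mul(Rational(-1, 9), Pow(B, -1), Add(-2, B, Mul(-1, a))))
Function('o')(n, l) = Add(3, Mul(Rational(1, 2), n)) (Function('o')(n, l) = Mul(Rational(1, 2), Add(Add(n, Mul(-1, -1)), 5)) = Mul(Rational(1, 2), Add(Add(n, 1), 5)) = Mul(Rational(1, 2), Add(Add(1, n), 5)) = Mul(Rational(1, 2), Add(6, n)) = Add(3, Mul(Rational(1, 2), n)))
Add(Function('o')(-3, Function('R')(-1, 1)), Mul(-133, 157)) = Add(Add(3, Mul(Rational(1, 2), -3)), Mul(-133, 157)) = Add(Add(3, Rational(-3, 2)), -20881) = Add(Rational(3, 2), -20881) = Rational(-41759, 2)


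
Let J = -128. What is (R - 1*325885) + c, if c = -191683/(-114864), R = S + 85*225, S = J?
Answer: -35250191549/114864 ≈ -3.0689e+5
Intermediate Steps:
S = -128
R = 18997 (R = -128 + 85*225 = -128 + 19125 = 18997)
c = 191683/114864 (c = -191683*(-1/114864) = 191683/114864 ≈ 1.6688)
(R - 1*325885) + c = (18997 - 1*325885) + 191683/114864 = (18997 - 325885) + 191683/114864 = -306888 + 191683/114864 = -35250191549/114864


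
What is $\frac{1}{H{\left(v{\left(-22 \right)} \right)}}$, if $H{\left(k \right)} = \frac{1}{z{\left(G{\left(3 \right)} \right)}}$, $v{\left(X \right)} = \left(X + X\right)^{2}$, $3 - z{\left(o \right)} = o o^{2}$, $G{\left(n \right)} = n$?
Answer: $-24$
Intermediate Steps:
$z{\left(o \right)} = 3 - o^{3}$ ($z{\left(o \right)} = 3 - o o^{2} = 3 - o^{3}$)
$v{\left(X \right)} = 4 X^{2}$ ($v{\left(X \right)} = \left(2 X\right)^{2} = 4 X^{2}$)
$H{\left(k \right)} = - \frac{1}{24}$ ($H{\left(k \right)} = \frac{1}{3 - 3^{3}} = \frac{1}{3 - 27} = \frac{1}{-24} = - \frac{1}{24}$)
$\frac{1}{H{\left(v{\left(-22 \right)} \right)}} = \frac{1}{- \frac{1}{24}} = -24$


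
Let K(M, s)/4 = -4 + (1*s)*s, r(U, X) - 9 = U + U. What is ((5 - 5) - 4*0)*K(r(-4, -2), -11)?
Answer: 0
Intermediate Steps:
r(U, X) = 9 + 2*U (r(U, X) = 9 + (U + U) = 9 + 2*U)
K(M, s) = -16 + 4*s² (K(M, s) = 4*(-4 + (1*s)*s) = 4*(-4 + s*s) = 4*(-4 + s²) = -16 + 4*s²)
((5 - 5) - 4*0)*K(r(-4, -2), -11) = ((5 - 5) - 4*0)*(-16 + 4*(-11)²) = (0 + 0)*(-16 + 4*121) = 0*(-16 + 484) = 0*468 = 0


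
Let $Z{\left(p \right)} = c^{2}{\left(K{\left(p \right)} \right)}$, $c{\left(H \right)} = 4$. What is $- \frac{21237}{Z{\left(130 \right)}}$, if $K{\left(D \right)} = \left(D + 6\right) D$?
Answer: $- \frac{21237}{16} \approx -1327.3$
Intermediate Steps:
$K{\left(D \right)} = D \left(6 + D\right)$ ($K{\left(D \right)} = \left(6 + D\right) D = D \left(6 + D\right)$)
$Z{\left(p \right)} = 16$ ($Z{\left(p \right)} = 4^{2} = 16$)
$- \frac{21237}{Z{\left(130 \right)}} = - \frac{21237}{16}$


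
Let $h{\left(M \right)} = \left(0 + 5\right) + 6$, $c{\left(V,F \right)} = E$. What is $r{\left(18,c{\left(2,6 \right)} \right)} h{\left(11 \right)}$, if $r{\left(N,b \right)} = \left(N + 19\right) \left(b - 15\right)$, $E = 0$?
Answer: $-6105$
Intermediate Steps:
$c{\left(V,F \right)} = 0$
$h{\left(M \right)} = 11$ ($h{\left(M \right)} = 5 + 6 = 11$)
$r{\left(N,b \right)} = \left(-15 + b\right) \left(19 + N\right)$ ($r{\left(N,b \right)} = \left(19 + N\right) \left(-15 + b\right) = \left(-15 + b\right) \left(19 + N\right)$)
$r{\left(18,c{\left(2,6 \right)} \right)} h{\left(11 \right)} = \left(-285 - 270 + 19 \cdot 0 + 18 \cdot 0\right) 11 = \left(-285 - 270 + 0 + 0\right) 11 = \left(-555\right) 11 = -6105$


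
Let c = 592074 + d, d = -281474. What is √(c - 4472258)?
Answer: I*√4161658 ≈ 2040.0*I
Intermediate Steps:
c = 310600 (c = 592074 - 281474 = 310600)
√(c - 4472258) = √(310600 - 4472258) = √(-4161658) = I*√4161658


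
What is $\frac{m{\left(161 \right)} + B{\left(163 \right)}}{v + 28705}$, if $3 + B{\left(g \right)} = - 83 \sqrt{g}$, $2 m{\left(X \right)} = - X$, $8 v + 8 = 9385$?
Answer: $- \frac{668}{239017} - \frac{664 \sqrt{163}}{239017} \approx -0.038262$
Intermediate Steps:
$v = \frac{9377}{8}$ ($v = -1 + \frac{1}{8} \cdot 9385 = -1 + \frac{9385}{8} = \frac{9377}{8} \approx 1172.1$)
$m{\left(X \right)} = - \frac{X}{2}$ ($m{\left(X \right)} = \frac{\left(-1\right) X}{2} = - \frac{X}{2}$)
$B{\left(g \right)} = -3 - 83 \sqrt{g}$
$\frac{m{\left(161 \right)} + B{\left(163 \right)}}{v + 28705} = \frac{\left(- \frac{1}{2}\right) 161 - \left(3 + 83 \sqrt{163}\right)}{\frac{9377}{8} + 28705} = \frac{- \frac{161}{2} - \left(3 + 83 \sqrt{163}\right)}{\frac{239017}{8}} = \left(- \frac{167}{2} - 83 \sqrt{163}\right) \frac{8}{239017} = - \frac{668}{239017} - \frac{664 \sqrt{163}}{239017}$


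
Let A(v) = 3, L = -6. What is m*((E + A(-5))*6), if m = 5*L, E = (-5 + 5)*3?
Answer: -540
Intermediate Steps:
E = 0 (E = 0*3 = 0)
m = -30 (m = 5*(-6) = -30)
m*((E + A(-5))*6) = -30*(0 + 3)*6 = -90*6 = -30*18 = -540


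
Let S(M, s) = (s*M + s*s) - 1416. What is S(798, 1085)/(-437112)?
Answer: -2041639/437112 ≈ -4.6707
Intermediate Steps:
S(M, s) = -1416 + s² + M*s (S(M, s) = (M*s + s²) - 1416 = (s² + M*s) - 1416 = -1416 + s² + M*s)
S(798, 1085)/(-437112) = (-1416 + 1085² + 798*1085)/(-437112) = (-1416 + 1177225 + 865830)*(-1/437112) = 2041639*(-1/437112) = -2041639/437112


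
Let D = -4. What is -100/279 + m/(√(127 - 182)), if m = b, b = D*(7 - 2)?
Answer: -100/279 + 4*I*√55/11 ≈ -0.35842 + 2.6968*I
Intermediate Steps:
b = -20 (b = -4*(7 - 2) = -4*5 = -20)
m = -20
-100/279 + m/(√(127 - 182)) = -100/279 - 20/√(127 - 182) = -100*1/279 - 20*(-I*√55/55) = -100/279 - 20*(-I*√55/55) = -100/279 - (-4)*I*√55/11 = -100/279 + 4*I*√55/11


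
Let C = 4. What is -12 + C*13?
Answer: 40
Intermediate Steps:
-12 + C*13 = -12 + 4*13 = -12 + 52 = 40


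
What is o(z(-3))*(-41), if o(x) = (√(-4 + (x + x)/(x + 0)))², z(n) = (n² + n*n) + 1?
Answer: 82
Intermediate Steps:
z(n) = 1 + 2*n² (z(n) = (n² + n²) + 1 = 2*n² + 1 = 1 + 2*n²)
o(x) = -2 (o(x) = (√(-4 + (2*x)/x))² = (√(-4 + 2))² = (√(-2))² = (I*√2)² = -2)
o(z(-3))*(-41) = -2*(-41) = 82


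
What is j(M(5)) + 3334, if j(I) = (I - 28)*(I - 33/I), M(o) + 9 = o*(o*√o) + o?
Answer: 20380082/3109 - 2775000*√5/3109 ≈ 4559.3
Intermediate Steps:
M(o) = -9 + o + o^(5/2) (M(o) = -9 + (o*(o*√o) + o) = -9 + (o*o^(3/2) + o) = -9 + (o^(5/2) + o) = -9 + (o + o^(5/2)) = -9 + o + o^(5/2))
j(I) = (-28 + I)*(I - 33/I)
j(M(5)) + 3334 = (-33 + (-9 + 5 + 5^(5/2))² - 28*(-9 + 5 + 5^(5/2)) + 924/(-9 + 5 + 5^(5/2))) + 3334 = (-33 + (-9 + 5 + 25*√5)² - 28*(-9 + 5 + 25*√5) + 924/(-9 + 5 + 25*√5)) + 3334 = (-33 + (-4 + 25*√5)² - 28*(-4 + 25*√5) + 924/(-4 + 25*√5)) + 3334 = (-33 + (-4 + 25*√5)² + (112 - 700*√5) + 924/(-4 + 25*√5)) + 3334 = (79 + (-4 + 25*√5)² - 700*√5 + 924/(-4 + 25*√5)) + 3334 = 3413 + (-4 + 25*√5)² - 700*√5 + 924/(-4 + 25*√5)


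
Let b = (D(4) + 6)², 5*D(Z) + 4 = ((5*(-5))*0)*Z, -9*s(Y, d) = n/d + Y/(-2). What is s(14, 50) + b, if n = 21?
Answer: 12497/450 ≈ 27.771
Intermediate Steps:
s(Y, d) = -7/(3*d) + Y/18 (s(Y, d) = -(21/d + Y/(-2))/9 = -(21/d + Y*(-½))/9 = -(21/d - Y/2)/9 = -7/(3*d) + Y/18)
D(Z) = -⅘ (D(Z) = -⅘ + (((5*(-5))*0)*Z)/5 = -⅘ + ((-25*0)*Z)/5 = -⅘ + (0*Z)/5 = -⅘ + (⅕)*0 = -⅘ + 0 = -⅘)
b = 676/25 (b = (-⅘ + 6)² = (26/5)² = 676/25 ≈ 27.040)
s(14, 50) + b = (1/18)*(-42 + 14*50)/50 + 676/25 = (1/18)*(1/50)*(-42 + 700) + 676/25 = (1/18)*(1/50)*658 + 676/25 = 329/450 + 676/25 = 12497/450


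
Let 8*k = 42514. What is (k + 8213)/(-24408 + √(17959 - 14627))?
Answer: -165086559/297873566 - 378763*√17/1191494264 ≈ -0.55553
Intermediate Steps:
k = 21257/4 (k = (⅛)*42514 = 21257/4 ≈ 5314.3)
(k + 8213)/(-24408 + √(17959 - 14627)) = (21257/4 + 8213)/(-24408 + √(17959 - 14627)) = 54109/(4*(-24408 + √3332)) = 54109/(4*(-24408 + 14*√17))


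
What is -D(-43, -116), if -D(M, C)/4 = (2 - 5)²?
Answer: 36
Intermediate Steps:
D(M, C) = -36 (D(M, C) = -4*(2 - 5)² = -4*(-3)² = -4*9 = -36)
-D(-43, -116) = -1*(-36) = 36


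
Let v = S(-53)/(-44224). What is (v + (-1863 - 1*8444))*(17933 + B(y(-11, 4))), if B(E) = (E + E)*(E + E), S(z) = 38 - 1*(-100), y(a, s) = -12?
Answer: -4218357556577/22112 ≈ -1.9077e+8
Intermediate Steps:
S(z) = 138 (S(z) = 38 + 100 = 138)
B(E) = 4*E**2 (B(E) = (2*E)*(2*E) = 4*E**2)
v = -69/22112 (v = 138/(-44224) = 138*(-1/44224) = -69/22112 ≈ -0.0031205)
(v + (-1863 - 1*8444))*(17933 + B(y(-11, 4))) = (-69/22112 + (-1863 - 1*8444))*(17933 + 4*(-12)**2) = (-69/22112 + (-1863 - 8444))*(17933 + 4*144) = (-69/22112 - 10307)*(17933 + 576) = -227908453/22112*18509 = -4218357556577/22112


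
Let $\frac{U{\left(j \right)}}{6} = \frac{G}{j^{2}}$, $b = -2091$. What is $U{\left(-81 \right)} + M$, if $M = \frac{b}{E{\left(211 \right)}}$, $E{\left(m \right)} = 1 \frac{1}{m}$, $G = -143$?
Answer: $- \frac{964906873}{2187} \approx -4.412 \cdot 10^{5}$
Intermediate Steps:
$E{\left(m \right)} = \frac{1}{m}$
$U{\left(j \right)} = - \frac{858}{j^{2}}$ ($U{\left(j \right)} = 6 \left(- \frac{143}{j^{2}}\right) = - \frac{858}{j^{2}}$)
$M = -441201$ ($M = - \frac{2091}{\frac{1}{211}} = - 2091 \frac{1}{\frac{1}{211}} = \left(-2091\right) 211 = -441201$)
$U{\left(-81 \right)} + M = - \frac{858}{6561} - 441201 = \left(-858\right) \frac{1}{6561} - 441201 = - \frac{286}{2187} - 441201 = - \frac{964906873}{2187}$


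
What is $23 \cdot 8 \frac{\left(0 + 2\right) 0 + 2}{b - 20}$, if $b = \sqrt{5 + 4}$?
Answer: $- \frac{368}{17} \approx -21.647$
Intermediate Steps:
$b = 3$ ($b = \sqrt{9} = 3$)
$23 \cdot 8 \frac{\left(0 + 2\right) 0 + 2}{b - 20} = 23 \cdot 8 \frac{\left(0 + 2\right) 0 + 2}{3 - 20} = 184 \frac{2 \cdot 0 + 2}{-17} = 184 \left(0 + 2\right) \left(- \frac{1}{17}\right) = 184 \cdot 2 \left(- \frac{1}{17}\right) = 184 \left(- \frac{2}{17}\right) = - \frac{368}{17}$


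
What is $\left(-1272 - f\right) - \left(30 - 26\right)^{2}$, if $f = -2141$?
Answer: $853$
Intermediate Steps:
$\left(-1272 - f\right) - \left(30 - 26\right)^{2} = \left(-1272 - -2141\right) - \left(30 - 26\right)^{2} = \left(-1272 + 2141\right) - 4^{2} = 869 - 16 = 853$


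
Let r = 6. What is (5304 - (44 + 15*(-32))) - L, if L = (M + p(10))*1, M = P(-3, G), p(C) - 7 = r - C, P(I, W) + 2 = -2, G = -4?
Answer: 5741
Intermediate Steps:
P(I, W) = -4 (P(I, W) = -2 - 2 = -4)
p(C) = 13 - C (p(C) = 7 + (6 - C) = 13 - C)
M = -4
L = -1 (L = (-4 + (13 - 1*10))*1 = (-4 + (13 - 10))*1 = (-4 + 3)*1 = -1*1 = -1)
(5304 - (44 + 15*(-32))) - L = (5304 - (44 + 15*(-32))) - 1*(-1) = (5304 - (44 - 480)) + 1 = (5304 - 1*(-436)) + 1 = (5304 + 436) + 1 = 5740 + 1 = 5741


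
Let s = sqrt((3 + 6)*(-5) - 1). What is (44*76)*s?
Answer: 3344*I*sqrt(46) ≈ 22680.0*I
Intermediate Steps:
s = I*sqrt(46) (s = sqrt(9*(-5) - 1) = sqrt(-45 - 1) = sqrt(-46) = I*sqrt(46) ≈ 6.7823*I)
(44*76)*s = (44*76)*(I*sqrt(46)) = 3344*(I*sqrt(46)) = 3344*I*sqrt(46)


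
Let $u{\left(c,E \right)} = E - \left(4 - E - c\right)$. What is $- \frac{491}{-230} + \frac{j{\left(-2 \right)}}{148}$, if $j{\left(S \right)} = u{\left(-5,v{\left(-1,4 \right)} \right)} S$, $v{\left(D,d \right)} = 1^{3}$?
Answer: $\frac{9486}{4255} \approx 2.2294$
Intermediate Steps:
$v{\left(D,d \right)} = 1$
$u{\left(c,E \right)} = -4 + c + 2 E$ ($u{\left(c,E \right)} = E - \left(4 - E - c\right) = E + \left(-4 + E + c\right) = -4 + c + 2 E$)
$j{\left(S \right)} = - 7 S$ ($j{\left(S \right)} = \left(-4 - 5 + 2 \cdot 1\right) S = \left(-4 - 5 + 2\right) S = - 7 S$)
$- \frac{491}{-230} + \frac{j{\left(-2 \right)}}{148} = - \frac{491}{-230} + \frac{\left(-7\right) \left(-2\right)}{148} = \left(-491\right) \left(- \frac{1}{230}\right) + 14 \cdot \frac{1}{148} = \frac{491}{230} + \frac{7}{74} = \frac{9486}{4255}$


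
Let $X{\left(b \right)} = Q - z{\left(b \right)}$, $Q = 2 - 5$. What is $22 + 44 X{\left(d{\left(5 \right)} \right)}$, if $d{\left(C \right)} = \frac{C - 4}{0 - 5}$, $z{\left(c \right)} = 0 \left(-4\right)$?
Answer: $-110$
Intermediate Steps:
$z{\left(c \right)} = 0$
$d{\left(C \right)} = \frac{4}{5} - \frac{C}{5}$ ($d{\left(C \right)} = \frac{-4 + C}{-5} = \left(-4 + C\right) \left(- \frac{1}{5}\right) = \frac{4}{5} - \frac{C}{5}$)
$Q = -3$
$X{\left(b \right)} = -3$ ($X{\left(b \right)} = -3 - 0 = -3 + 0 = -3$)
$22 + 44 X{\left(d{\left(5 \right)} \right)} = 22 + 44 \left(-3\right) = 22 - 132 = -110$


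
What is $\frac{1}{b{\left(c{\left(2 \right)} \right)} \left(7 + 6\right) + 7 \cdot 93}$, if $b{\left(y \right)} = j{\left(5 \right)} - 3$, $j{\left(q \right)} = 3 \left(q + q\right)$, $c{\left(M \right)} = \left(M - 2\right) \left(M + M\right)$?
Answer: $\frac{1}{1002} \approx 0.000998$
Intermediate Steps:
$c{\left(M \right)} = 2 M \left(-2 + M\right)$ ($c{\left(M \right)} = \left(-2 + M\right) 2 M = 2 M \left(-2 + M\right)$)
$j{\left(q \right)} = 6 q$ ($j{\left(q \right)} = 3 \cdot 2 q = 6 q$)
$b{\left(y \right)} = 27$ ($b{\left(y \right)} = 6 \cdot 5 - 3 = 30 - 3 = 27$)
$\frac{1}{b{\left(c{\left(2 \right)} \right)} \left(7 + 6\right) + 7 \cdot 93} = \frac{1}{27 \left(7 + 6\right) + 7 \cdot 93} = \frac{1}{27 \cdot 13 + 651} = \frac{1}{351 + 651} = \frac{1}{1002}$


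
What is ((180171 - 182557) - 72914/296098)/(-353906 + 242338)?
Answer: 353281371/16517530832 ≈ 0.021388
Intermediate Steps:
((180171 - 182557) - 72914/296098)/(-353906 + 242338) = (-2386 - 72914*1/296098)/(-111568) = (-2386 - 36457/148049)*(-1/111568) = -353281371/148049*(-1/111568) = 353281371/16517530832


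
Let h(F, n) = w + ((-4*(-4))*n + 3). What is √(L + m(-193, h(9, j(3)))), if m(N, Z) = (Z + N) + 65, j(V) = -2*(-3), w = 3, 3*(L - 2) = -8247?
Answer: I*√2773 ≈ 52.659*I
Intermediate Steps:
L = -2747 (L = 2 + (⅓)*(-8247) = 2 - 2749 = -2747)
j(V) = 6
h(F, n) = 6 + 16*n (h(F, n) = 3 + ((-4*(-4))*n + 3) = 3 + (16*n + 3) = 3 + (3 + 16*n) = 6 + 16*n)
m(N, Z) = 65 + N + Z (m(N, Z) = (N + Z) + 65 = 65 + N + Z)
√(L + m(-193, h(9, j(3)))) = √(-2747 + (65 - 193 + (6 + 16*6))) = √(-2747 + (65 - 193 + (6 + 96))) = √(-2747 + (65 - 193 + 102)) = √(-2747 - 26) = √(-2773) = I*√2773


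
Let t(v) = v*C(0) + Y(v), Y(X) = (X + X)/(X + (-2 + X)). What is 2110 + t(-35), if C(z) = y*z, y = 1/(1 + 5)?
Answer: 75995/36 ≈ 2111.0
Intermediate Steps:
y = 1/6 ≈ 0.16667
Y(X) = 2*X/(-2 + 2*X) (Y(X) = (2*X)/(-2 + 2*X) = 2*X/(-2 + 2*X))
C(z) = z/6
t(v) = v/(-1 + v) (t(v) = v*((1/6)*0) + v/(-1 + v) = v*0 + v/(-1 + v) = 0 + v/(-1 + v) = v/(-1 + v))
2110 + t(-35) = 2110 - 35/(-1 - 35) = 2110 - 35/(-36) = 2110 - 35*(-1/36) = 2110 + 35/36 = 75995/36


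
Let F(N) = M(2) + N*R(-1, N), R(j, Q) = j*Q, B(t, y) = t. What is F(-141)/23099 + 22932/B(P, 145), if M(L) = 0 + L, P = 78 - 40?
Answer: 264475433/438881 ≈ 602.61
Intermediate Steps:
P = 38
M(L) = L
R(j, Q) = Q*j
F(N) = 2 - N² (F(N) = 2 + N*(N*(-1)) = 2 + N*(-N) = 2 - N²)
F(-141)/23099 + 22932/B(P, 145) = (2 - 1*(-141)²)/23099 + 22932/38 = (2 - 1*19881)*(1/23099) + 22932*(1/38) = (2 - 19881)*(1/23099) + 11466/19 = -19879*1/23099 + 11466/19 = -19879/23099 + 11466/19 = 264475433/438881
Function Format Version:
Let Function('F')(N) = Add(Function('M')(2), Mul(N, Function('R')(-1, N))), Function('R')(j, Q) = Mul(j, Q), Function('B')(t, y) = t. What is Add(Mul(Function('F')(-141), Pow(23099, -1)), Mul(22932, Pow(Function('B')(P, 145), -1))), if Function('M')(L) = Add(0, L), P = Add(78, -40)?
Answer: Rational(264475433, 438881) ≈ 602.61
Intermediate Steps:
P = 38
Function('M')(L) = L
Function('R')(j, Q) = Mul(Q, j)
Function('F')(N) = Add(2, Mul(-1, Pow(N, 2))) (Function('F')(N) = Add(2, Mul(N, Mul(N, -1))) = Add(2, Mul(N, Mul(-1, N))) = Add(2, Mul(-1, Pow(N, 2))))
Add(Mul(Function('F')(-141), Pow(23099, -1)), Mul(22932, Pow(Function('B')(P, 145), -1))) = Add(Mul(Add(2, Mul(-1, Pow(-141, 2))), Pow(23099, -1)), Mul(22932, Pow(38, -1))) = Add(Mul(Add(2, Mul(-1, 19881)), Rational(1, 23099)), Mul(22932, Rational(1, 38))) = Add(Mul(Add(2, -19881), Rational(1, 23099)), Rational(11466, 19)) = Add(Mul(-19879, Rational(1, 23099)), Rational(11466, 19)) = Add(Rational(-19879, 23099), Rational(11466, 19)) = Rational(264475433, 438881)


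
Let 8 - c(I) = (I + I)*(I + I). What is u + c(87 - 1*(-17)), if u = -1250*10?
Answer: -55756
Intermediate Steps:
c(I) = 8 - 4*I**2 (c(I) = 8 - (I + I)*(I + I) = 8 - 2*I*2*I = 8 - 4*I**2)
u = -12500
u + c(87 - 1*(-17)) = -12500 + (8 - 4*(87 - 1*(-17))**2) = -12500 + (8 - 4*(87 + 17)**2) = -12500 + (8 - 4*104**2) = -12500 + (8 - 4*10816) = -12500 + (8 - 43264) = -12500 - 43256 = -55756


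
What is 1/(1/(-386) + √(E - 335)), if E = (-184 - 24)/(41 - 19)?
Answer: -4246/564545855 - 446988*I*√4631/564545855 ≈ -7.5211e-6 - 0.053881*I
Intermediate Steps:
E = -104/11 (E = -208/22 = -208*1/22 = -104/11 ≈ -9.4545)
1/(1/(-386) + √(E - 335)) = 1/(1/(-386) + √(-104/11 - 335)) = 1/(-1/386 + √(-3789/11)) = 1/(-1/386 + 3*I*√4631/11)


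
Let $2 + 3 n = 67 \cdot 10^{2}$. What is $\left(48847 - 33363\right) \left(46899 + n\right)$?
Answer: $\frac{2282264180}{3} \approx 7.6075 \cdot 10^{8}$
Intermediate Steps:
$n = \frac{6698}{3}$ ($n = - \frac{2}{3} + \frac{67 \cdot 10^{2}}{3} = - \frac{2}{3} + \frac{67 \cdot 100}{3} = - \frac{2}{3} + \frac{1}{3} \cdot 6700 = - \frac{2}{3} + \frac{6700}{3} = \frac{6698}{3} \approx 2232.7$)
$\left(48847 - 33363\right) \left(46899 + n\right) = \left(48847 - 33363\right) \left(46899 + \frac{6698}{3}\right) = 15484 \cdot \frac{147395}{3} = \frac{2282264180}{3}$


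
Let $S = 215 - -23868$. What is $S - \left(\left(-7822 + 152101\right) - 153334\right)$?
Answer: $33138$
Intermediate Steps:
$S = 24083$ ($S = 215 + 23868 = 24083$)
$S - \left(\left(-7822 + 152101\right) - 153334\right) = 24083 - \left(\left(-7822 + 152101\right) - 153334\right) = 24083 - \left(144279 - 153334\right) = 24083 - -9055 = 24083 + 9055 = 33138$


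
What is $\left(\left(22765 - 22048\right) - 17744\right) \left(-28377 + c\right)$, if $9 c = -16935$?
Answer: $\frac{1545642952}{3} \approx 5.1521 \cdot 10^{8}$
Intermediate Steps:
$c = - \frac{5645}{3}$ ($c = \frac{1}{9} \left(-16935\right) = - \frac{5645}{3} \approx -1881.7$)
$\left(\left(22765 - 22048\right) - 17744\right) \left(-28377 + c\right) = \left(\left(22765 - 22048\right) - 17744\right) \left(-28377 - \frac{5645}{3}\right) = \left(717 - 17744\right) \left(- \frac{90776}{3}\right) = \left(-17027\right) \left(- \frac{90776}{3}\right) = \frac{1545642952}{3}$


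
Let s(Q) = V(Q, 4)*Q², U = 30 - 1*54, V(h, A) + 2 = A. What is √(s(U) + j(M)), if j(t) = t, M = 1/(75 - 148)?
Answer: 11*√50735/73 ≈ 33.941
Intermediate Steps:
V(h, A) = -2 + A
M = -1/73 (M = 1/(-73) = -1/73 ≈ -0.013699)
U = -24 (U = 30 - 54 = -24)
s(Q) = 2*Q² (s(Q) = (-2 + 4)*Q² = 2*Q²)
√(s(U) + j(M)) = √(2*(-24)² - 1/73) = √(2*576 - 1/73) = √(1152 - 1/73) = √(84095/73) = 11*√50735/73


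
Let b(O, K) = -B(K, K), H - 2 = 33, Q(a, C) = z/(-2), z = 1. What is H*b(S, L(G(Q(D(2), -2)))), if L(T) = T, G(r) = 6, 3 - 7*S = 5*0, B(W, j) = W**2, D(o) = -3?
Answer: -1260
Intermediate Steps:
S = 3/7 (S = 3/7 - 5*0/7 = 3/7 - 1/7*0 = 3/7 + 0 = 3/7 ≈ 0.42857)
Q(a, C) = -1/2 (Q(a, C) = 1/(-2) = 1*(-1/2) = -1/2)
H = 35 (H = 2 + 33 = 35)
b(O, K) = -K**2
H*b(S, L(G(Q(D(2), -2)))) = 35*(-1*6**2) = 35*(-1*36) = 35*(-36) = -1260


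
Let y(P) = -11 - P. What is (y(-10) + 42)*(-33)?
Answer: -1353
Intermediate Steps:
(y(-10) + 42)*(-33) = ((-11 - 1*(-10)) + 42)*(-33) = ((-11 + 10) + 42)*(-33) = (-1 + 42)*(-33) = 41*(-33) = -1353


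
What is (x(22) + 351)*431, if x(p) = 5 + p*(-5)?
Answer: 106026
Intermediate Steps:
x(p) = 5 - 5*p
(x(22) + 351)*431 = ((5 - 5*22) + 351)*431 = ((5 - 110) + 351)*431 = (-105 + 351)*431 = 246*431 = 106026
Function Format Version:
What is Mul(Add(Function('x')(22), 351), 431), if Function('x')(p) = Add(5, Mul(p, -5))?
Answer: 106026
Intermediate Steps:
Function('x')(p) = Add(5, Mul(-5, p))
Mul(Add(Function('x')(22), 351), 431) = Mul(Add(Add(5, Mul(-5, 22)), 351), 431) = Mul(Add(Add(5, -110), 351), 431) = Mul(Add(-105, 351), 431) = Mul(246, 431) = 106026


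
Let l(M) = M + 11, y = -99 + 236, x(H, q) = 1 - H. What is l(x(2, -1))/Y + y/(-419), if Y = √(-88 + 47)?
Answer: -137/419 - 10*I*√41/41 ≈ -0.32697 - 1.5617*I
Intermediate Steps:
Y = I*√41 (Y = √(-41) = I*√41 ≈ 6.4031*I)
y = 137
l(M) = 11 + M
l(x(2, -1))/Y + y/(-419) = (11 + (1 - 1*2))/((I*√41)) + 137/(-419) = (11 + (1 - 2))*(-I*√41/41) + 137*(-1/419) = (11 - 1)*(-I*√41/41) - 137/419 = 10*(-I*√41/41) - 137/419 = -10*I*√41/41 - 137/419 = -137/419 - 10*I*√41/41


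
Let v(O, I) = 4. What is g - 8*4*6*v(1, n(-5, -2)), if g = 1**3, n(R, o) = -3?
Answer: -767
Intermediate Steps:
g = 1
g - 8*4*6*v(1, n(-5, -2)) = 1 - 8*4*6*4 = 1 - 192*4 = 1 - 8*96 = 1 - 768 = -767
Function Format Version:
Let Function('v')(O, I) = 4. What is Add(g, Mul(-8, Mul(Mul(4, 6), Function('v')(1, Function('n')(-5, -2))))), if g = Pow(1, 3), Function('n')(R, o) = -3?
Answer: -767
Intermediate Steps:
g = 1
Add(g, Mul(-8, Mul(Mul(4, 6), Function('v')(1, Function('n')(-5, -2))))) = Add(1, Mul(-8, Mul(Mul(4, 6), 4))) = Add(1, Mul(-8, Mul(24, 4))) = Add(1, Mul(-8, 96)) = Add(1, -768) = -767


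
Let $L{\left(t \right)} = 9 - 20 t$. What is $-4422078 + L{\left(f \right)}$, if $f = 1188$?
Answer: $-4445829$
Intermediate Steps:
$-4422078 + L{\left(f \right)} = -4422078 + \left(9 - 23760\right) = -4422078 - 23751 = -4445829$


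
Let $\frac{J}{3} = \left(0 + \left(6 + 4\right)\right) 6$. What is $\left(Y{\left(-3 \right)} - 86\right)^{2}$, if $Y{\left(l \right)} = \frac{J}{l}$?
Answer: $21316$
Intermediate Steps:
$J = 180$ ($J = 3 \left(0 + \left(6 + 4\right)\right) 6 = 3 \left(0 + 10\right) 6 = 3 \cdot 10 \cdot 6 = 3 \cdot 60 = 180$)
$Y{\left(l \right)} = \frac{180}{l}$
$\left(Y{\left(-3 \right)} - 86\right)^{2} = \left(\frac{180}{-3} - 86\right)^{2} = \left(180 \left(- \frac{1}{3}\right) - 86\right)^{2} = \left(-60 - 86\right)^{2} = \left(-146\right)^{2} = 21316$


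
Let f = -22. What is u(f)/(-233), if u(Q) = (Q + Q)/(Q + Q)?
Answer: -1/233 ≈ -0.0042918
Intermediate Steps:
u(Q) = 1 (u(Q) = (2*Q)/((2*Q)) = (2*Q)*(1/(2*Q)) = 1)
u(f)/(-233) = 1/(-233) = 1*(-1/233) = -1/233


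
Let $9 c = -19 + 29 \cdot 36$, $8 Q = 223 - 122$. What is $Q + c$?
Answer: $\frac{9109}{72} \approx 126.51$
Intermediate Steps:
$Q = \frac{101}{8}$ ($Q = \frac{223 - 122}{8} = \frac{1}{8} \cdot 101 = \frac{101}{8} \approx 12.625$)
$c = \frac{1025}{9}$ ($c = \frac{-19 + 29 \cdot 36}{9} = \frac{-19 + 1044}{9} = \frac{1}{9} \cdot 1025 = \frac{1025}{9} \approx 113.89$)
$Q + c = \frac{101}{8} + \frac{1025}{9} = \frac{9109}{72}$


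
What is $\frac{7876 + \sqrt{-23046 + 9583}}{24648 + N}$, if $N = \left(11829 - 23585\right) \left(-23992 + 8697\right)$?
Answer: $\frac{1969}{44958167} + \frac{i \sqrt{13463}}{179832668} \approx 4.3796 \cdot 10^{-5} + 6.4521 \cdot 10^{-7} i$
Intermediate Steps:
$N = 179808020$ ($N = \left(-11756\right) \left(-15295\right) = 179808020$)
$\frac{7876 + \sqrt{-23046 + 9583}}{24648 + N} = \frac{7876 + \sqrt{-23046 + 9583}}{24648 + 179808020} = \frac{7876 + \sqrt{-13463}}{179832668} = \left(7876 + i \sqrt{13463}\right) \frac{1}{179832668} = \frac{1969}{44958167} + \frac{i \sqrt{13463}}{179832668}$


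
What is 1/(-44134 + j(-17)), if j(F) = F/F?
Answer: -1/44133 ≈ -2.2659e-5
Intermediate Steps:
j(F) = 1
1/(-44134 + j(-17)) = 1/(-44134 + 1) = 1/(-44133) = -1/44133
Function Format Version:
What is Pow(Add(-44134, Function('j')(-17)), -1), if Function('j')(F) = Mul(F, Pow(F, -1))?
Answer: Rational(-1, 44133) ≈ -2.2659e-5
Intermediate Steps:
Function('j')(F) = 1
Pow(Add(-44134, Function('j')(-17)), -1) = Pow(Add(-44134, 1), -1) = Pow(-44133, -1) = Rational(-1, 44133)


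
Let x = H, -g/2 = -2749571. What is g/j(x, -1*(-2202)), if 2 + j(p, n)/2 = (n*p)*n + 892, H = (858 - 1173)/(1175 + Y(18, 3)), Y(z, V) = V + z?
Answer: -595309/276305 ≈ -2.1545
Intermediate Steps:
g = 5499142 (g = -2*(-2749571) = 5499142)
H = -315/1196 (H = (858 - 1173)/(1175 + (3 + 18)) = -315/(1175 + 21) = -315/1196 ≈ -0.26338)
x = -315/1196 ≈ -0.26338
j(p, n) = 1780 + 2*p*n² (j(p, n) = -4 + 2*((n*p)*n + 892) = -4 + 2*(p*n² + 892) = -4 + 2*(892 + p*n²) = -4 + (1784 + 2*p*n²) = 1780 + 2*p*n²)
g/j(x, -1*(-2202)) = 5499142/(1780 + 2*(-315/1196)*(-1*(-2202))²) = 5499142/(1780 + 2*(-315/1196)*2202²) = 5499142/(1780 + 2*(-315/1196)*4848804) = 5499142/(1780 - 763686630/299) = 5499142/(-763154410/299) = 5499142*(-299/763154410) = -595309/276305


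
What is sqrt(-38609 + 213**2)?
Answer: 26*sqrt(10) ≈ 82.219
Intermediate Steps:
sqrt(-38609 + 213**2) = sqrt(-38609 + 45369) = sqrt(6760) = 26*sqrt(10)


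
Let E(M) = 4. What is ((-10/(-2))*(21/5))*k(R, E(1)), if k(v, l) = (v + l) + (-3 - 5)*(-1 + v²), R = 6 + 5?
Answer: -19845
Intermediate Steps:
R = 11
k(v, l) = 8 + l + v - 8*v² (k(v, l) = (l + v) - 8*(-1 + v²) = (l + v) + (8 - 8*v²) = 8 + l + v - 8*v²)
((-10/(-2))*(21/5))*k(R, E(1)) = ((-10/(-2))*(21/5))*(8 + 4 + 11 - 8*11²) = ((-10*(-½))*(21*(⅕)))*(8 + 4 + 11 - 8*121) = (5*(21/5))*(8 + 4 + 11 - 968) = 21*(-945) = -19845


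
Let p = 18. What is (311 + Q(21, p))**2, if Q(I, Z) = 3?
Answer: 98596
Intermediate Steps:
(311 + Q(21, p))**2 = (311 + 3)**2 = 314**2 = 98596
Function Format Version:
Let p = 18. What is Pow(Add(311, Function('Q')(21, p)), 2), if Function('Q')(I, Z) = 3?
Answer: 98596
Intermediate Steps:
Pow(Add(311, Function('Q')(21, p)), 2) = Pow(Add(311, 3), 2) = Pow(314, 2) = 98596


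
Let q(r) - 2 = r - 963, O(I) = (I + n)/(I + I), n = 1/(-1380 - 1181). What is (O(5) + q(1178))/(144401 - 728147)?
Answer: -2785087/7474867530 ≈ -0.00037259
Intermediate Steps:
n = -1/2561 (n = 1/(-2561) = -1/2561 ≈ -0.00039047)
O(I) = (-1/2561 + I)/(2*I) (O(I) = (I - 1/2561)/(I + I) = (-1/2561 + I)/((2*I)) = (-1/2561 + I)*(1/(2*I)) = (-1/2561 + I)/(2*I))
q(r) = -961 + r (q(r) = 2 + (r - 963) = 2 + (-963 + r) = -961 + r)
(O(5) + q(1178))/(144401 - 728147) = ((1/5122)*(-1 + 2561*5)/5 + (-961 + 1178))/(144401 - 728147) = ((1/5122)*(⅕)*(-1 + 12805) + 217)/(-583746) = ((1/5122)*(⅕)*12804 + 217)*(-1/583746) = (6402/12805 + 217)*(-1/583746) = (2785087/12805)*(-1/583746) = -2785087/7474867530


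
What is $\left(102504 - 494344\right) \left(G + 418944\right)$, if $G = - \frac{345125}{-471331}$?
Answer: $- \frac{77373368856553760}{471331} \approx -1.6416 \cdot 10^{11}$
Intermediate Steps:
$G = \frac{345125}{471331}$ ($G = \left(-345125\right) \left(- \frac{1}{471331}\right) = \frac{345125}{471331} \approx 0.73223$)
$\left(102504 - 494344\right) \left(G + 418944\right) = \left(102504 - 494344\right) \left(\frac{345125}{471331} + 418944\right) = \left(-391840\right) \frac{197461639589}{471331} = - \frac{77373368856553760}{471331}$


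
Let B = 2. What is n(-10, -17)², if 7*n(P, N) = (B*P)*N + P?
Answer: 108900/49 ≈ 2222.4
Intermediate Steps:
n(P, N) = P/7 + 2*N*P/7 (n(P, N) = ((2*P)*N + P)/7 = (2*N*P + P)/7 = (P + 2*N*P)/7 = P/7 + 2*N*P/7)
n(-10, -17)² = ((⅐)*(-10)*(1 + 2*(-17)))² = ((⅐)*(-10)*(1 - 34))² = ((⅐)*(-10)*(-33))² = (330/7)² = 108900/49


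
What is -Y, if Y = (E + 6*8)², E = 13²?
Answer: -47089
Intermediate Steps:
E = 169
Y = 47089 (Y = (169 + 6*8)² = (169 + 48)² = 217² = 47089)
-Y = -1*47089 = -47089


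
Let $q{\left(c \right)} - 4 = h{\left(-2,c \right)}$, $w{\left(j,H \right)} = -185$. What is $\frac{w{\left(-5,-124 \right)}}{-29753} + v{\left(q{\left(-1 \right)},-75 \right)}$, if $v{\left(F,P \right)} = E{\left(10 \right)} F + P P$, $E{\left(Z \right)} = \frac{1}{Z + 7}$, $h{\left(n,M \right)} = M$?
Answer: $\frac{2845223029}{505801} \approx 5625.2$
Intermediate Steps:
$E{\left(Z \right)} = \frac{1}{7 + Z}$
$q{\left(c \right)} = 4 + c$
$v{\left(F,P \right)} = P^{2} + \frac{F}{17}$ ($v{\left(F,P \right)} = \frac{F}{7 + 10} + P P = \frac{F}{17} + P^{2} = P^{2} + \frac{F}{17}$)
$\frac{w{\left(-5,-124 \right)}}{-29753} + v{\left(q{\left(-1 \right)},-75 \right)} = - \frac{185}{-29753} + \left(\left(-75\right)^{2} + \frac{4 - 1}{17}\right) = \left(-185\right) \left(- \frac{1}{29753}\right) + \left(5625 + \frac{1}{17} \cdot 3\right) = \frac{185}{29753} + \left(5625 + \frac{3}{17}\right) = \frac{185}{29753} + \frac{95628}{17} = \frac{2845223029}{505801}$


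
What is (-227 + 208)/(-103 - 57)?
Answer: 19/160 ≈ 0.11875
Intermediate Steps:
(-227 + 208)/(-103 - 57) = -19/(-160) = -19*(-1/160) = 19/160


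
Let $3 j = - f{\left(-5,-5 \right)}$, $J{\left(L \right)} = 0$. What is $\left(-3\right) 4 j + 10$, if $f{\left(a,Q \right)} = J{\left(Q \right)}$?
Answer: $10$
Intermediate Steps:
$f{\left(a,Q \right)} = 0$
$j = 0$ ($j = \frac{\left(-1\right) 0}{3} = \frac{1}{3} \cdot 0 = 0$)
$\left(-3\right) 4 j + 10 = \left(-3\right) 4 \cdot 0 + 10 = \left(-12\right) 0 + 10 = 0 + 10 = 10$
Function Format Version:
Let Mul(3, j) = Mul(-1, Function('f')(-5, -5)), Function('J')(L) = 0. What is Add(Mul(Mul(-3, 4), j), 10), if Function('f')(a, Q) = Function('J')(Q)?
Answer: 10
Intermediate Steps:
Function('f')(a, Q) = 0
j = 0 (j = Mul(Rational(1, 3), Mul(-1, 0)) = Mul(Rational(1, 3), 0) = 0)
Add(Mul(Mul(-3, 4), j), 10) = Add(Mul(Mul(-3, 4), 0), 10) = Add(Mul(-12, 0), 10) = Add(0, 10) = 10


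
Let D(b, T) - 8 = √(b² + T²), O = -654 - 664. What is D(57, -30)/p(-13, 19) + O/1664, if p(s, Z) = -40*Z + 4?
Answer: -126215/157248 - √461/252 ≈ -0.88785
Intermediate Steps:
p(s, Z) = 4 - 40*Z
O = -1318
D(b, T) = 8 + √(T² + b²) (D(b, T) = 8 + √(b² + T²) = 8 + √(T² + b²))
D(57, -30)/p(-13, 19) + O/1664 = (8 + √((-30)² + 57²))/(4 - 40*19) - 1318/1664 = (8 + √(900 + 3249))/(4 - 760) - 1318*1/1664 = (8 + √4149)/(-756) - 659/832 = (8 + 3*√461)*(-1/756) - 659/832 = (-2/189 - √461/252) - 659/832 = -126215/157248 - √461/252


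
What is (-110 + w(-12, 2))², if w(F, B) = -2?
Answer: 12544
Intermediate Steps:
(-110 + w(-12, 2))² = (-110 - 2)² = (-112)² = 12544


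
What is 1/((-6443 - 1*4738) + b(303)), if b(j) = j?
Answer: -1/10878 ≈ -9.1929e-5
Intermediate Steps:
1/((-6443 - 1*4738) + b(303)) = 1/((-6443 - 1*4738) + 303) = 1/((-6443 - 4738) + 303) = 1/(-11181 + 303) = 1/(-10878) = -1/10878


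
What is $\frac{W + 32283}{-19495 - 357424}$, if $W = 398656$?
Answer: $- \frac{11647}{10187} \approx -1.1433$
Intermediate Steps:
$\frac{W + 32283}{-19495 - 357424} = \frac{398656 + 32283}{-19495 - 357424} = \frac{430939}{-376919} = 430939 \left(- \frac{1}{376919}\right) = - \frac{11647}{10187}$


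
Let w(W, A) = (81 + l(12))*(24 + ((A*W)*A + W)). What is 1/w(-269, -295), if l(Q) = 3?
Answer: -1/1966437480 ≈ -5.0853e-10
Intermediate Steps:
w(W, A) = 2016 + 84*W + 84*W*A**2 (w(W, A) = (81 + 3)*(24 + ((A*W)*A + W)) = 84*(24 + (W*A**2 + W)) = 84*(24 + (W + W*A**2)) = 84*(24 + W + W*A**2) = 2016 + 84*W + 84*W*A**2)
1/w(-269, -295) = 1/(2016 + 84*(-269) + 84*(-269)*(-295)**2) = 1/(2016 - 22596 + 84*(-269)*87025) = 1/(2016 - 22596 - 1966416900) = 1/(-1966437480) = -1/1966437480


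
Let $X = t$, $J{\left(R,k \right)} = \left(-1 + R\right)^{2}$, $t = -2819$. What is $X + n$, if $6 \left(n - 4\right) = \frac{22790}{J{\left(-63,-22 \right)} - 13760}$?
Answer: $- \frac{81623875}{28992} \approx -2815.4$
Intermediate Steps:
$X = -2819$
$n = \frac{104573}{28992}$ ($n = 4 + \frac{22790 \frac{1}{\left(-1 - 63\right)^{2} - 13760}}{6} = 4 + \frac{22790 \frac{1}{\left(-64\right)^{2} - 13760}}{6} = 4 + \frac{22790 \frac{1}{4096 - 13760}}{6} = 4 + \frac{22790 \frac{1}{-9664}}{6} = 4 + \frac{22790 \left(- \frac{1}{9664}\right)}{6} = 4 + \frac{1}{6} \left(- \frac{11395}{4832}\right) = 4 - \frac{11395}{28992} = \frac{104573}{28992} \approx 3.607$)
$X + n = -2819 + \frac{104573}{28992} = - \frac{81623875}{28992}$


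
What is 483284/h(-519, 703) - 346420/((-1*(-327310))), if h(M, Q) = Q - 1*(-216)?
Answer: 15786532606/30079789 ≈ 524.82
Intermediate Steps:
h(M, Q) = 216 + Q (h(M, Q) = Q + 216 = 216 + Q)
483284/h(-519, 703) - 346420/((-1*(-327310))) = 483284/(216 + 703) - 346420/((-1*(-327310))) = 483284/919 - 346420/327310 = 483284*(1/919) - 346420*1/327310 = 483284/919 - 34642/32731 = 15786532606/30079789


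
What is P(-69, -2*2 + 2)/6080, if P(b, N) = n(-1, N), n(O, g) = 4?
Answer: 1/1520 ≈ 0.00065789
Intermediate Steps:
P(b, N) = 4
P(-69, -2*2 + 2)/6080 = 4/6080 = 4*(1/6080) = 1/1520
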